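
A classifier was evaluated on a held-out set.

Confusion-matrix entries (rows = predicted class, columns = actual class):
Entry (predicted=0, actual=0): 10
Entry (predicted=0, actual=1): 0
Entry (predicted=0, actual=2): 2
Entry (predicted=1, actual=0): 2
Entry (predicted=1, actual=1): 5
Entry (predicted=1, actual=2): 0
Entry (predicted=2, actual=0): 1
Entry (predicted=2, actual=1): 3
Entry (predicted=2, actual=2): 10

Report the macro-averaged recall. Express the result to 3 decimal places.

0.743

Per-class recall (TP/(TP+FN)):
  0: TP=10, FN=2+1=3 → 10/13 = 0.7692
  1: TP=5, FN=0+3=3 → 5/8 = 0.6250
  2: TP=10, FN=2+0=2 → 10/12 = 0.8333
Macro-recall = mean = (0.7692 + 0.6250 + 0.8333) / 3 = 0.743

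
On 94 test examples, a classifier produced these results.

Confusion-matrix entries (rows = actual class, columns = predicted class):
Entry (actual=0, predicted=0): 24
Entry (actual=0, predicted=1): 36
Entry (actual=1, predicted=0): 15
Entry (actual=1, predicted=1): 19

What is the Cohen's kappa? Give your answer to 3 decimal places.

-0.036

Observed agreement pₒ = trace/N = 43/94 = 0.4574
Expected agreement pₑ = Σ (rowᵢ·colᵢ)/N² = (60·39 + 34·55)/94² = 0.4765
κ = (pₒ − pₑ)/(1 − pₑ) = (0.4574 − 0.4765)/(1 − 0.4765) = -0.036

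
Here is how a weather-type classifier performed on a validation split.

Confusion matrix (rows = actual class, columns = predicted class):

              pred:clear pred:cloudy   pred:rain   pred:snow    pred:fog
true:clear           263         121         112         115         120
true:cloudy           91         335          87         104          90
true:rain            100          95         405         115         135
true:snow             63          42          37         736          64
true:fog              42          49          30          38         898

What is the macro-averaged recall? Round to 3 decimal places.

0.588

Per-class recall (TP/(TP+FN)):
  clear: TP=263, FN=121+112+115+120=468 → 263/731 = 0.3598
  cloudy: TP=335, FN=91+87+104+90=372 → 335/707 = 0.4738
  rain: TP=405, FN=100+95+115+135=445 → 405/850 = 0.4765
  snow: TP=736, FN=63+42+37+64=206 → 736/942 = 0.7813
  fog: TP=898, FN=42+49+30+38=159 → 898/1057 = 0.8496
Macro-recall = mean = (0.3598 + 0.4738 + 0.4765 + 0.7813 + 0.8496) / 5 = 0.588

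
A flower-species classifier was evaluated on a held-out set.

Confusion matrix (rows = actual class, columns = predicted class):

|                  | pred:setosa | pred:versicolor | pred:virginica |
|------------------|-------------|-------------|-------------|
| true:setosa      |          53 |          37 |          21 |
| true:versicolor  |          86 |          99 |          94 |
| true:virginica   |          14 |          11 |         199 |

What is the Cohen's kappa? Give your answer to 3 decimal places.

Observed agreement pₒ = trace/N = 351/614 = 0.5717
Expected agreement pₑ = Σ (rowᵢ·colᵢ)/N² = (111·153 + 279·147 + 224·314)/614² = 0.3404
κ = (pₒ − pₑ)/(1 − pₑ) = (0.5717 − 0.3404)/(1 − 0.3404) = 0.351

0.351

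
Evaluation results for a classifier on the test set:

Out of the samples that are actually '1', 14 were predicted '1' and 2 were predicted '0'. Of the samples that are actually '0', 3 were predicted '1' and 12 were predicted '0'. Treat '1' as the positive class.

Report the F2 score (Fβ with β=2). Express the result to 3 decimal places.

0.864

Fβ = (1+β²)·TP / ((1+β²)·TP + β²·FN + FP), with β²=4
= 5·14 / (5·14 + 4·2 + 3) = 0.864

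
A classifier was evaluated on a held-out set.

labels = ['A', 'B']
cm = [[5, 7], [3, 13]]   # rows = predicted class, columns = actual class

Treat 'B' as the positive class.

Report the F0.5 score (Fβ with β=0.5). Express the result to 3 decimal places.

0.774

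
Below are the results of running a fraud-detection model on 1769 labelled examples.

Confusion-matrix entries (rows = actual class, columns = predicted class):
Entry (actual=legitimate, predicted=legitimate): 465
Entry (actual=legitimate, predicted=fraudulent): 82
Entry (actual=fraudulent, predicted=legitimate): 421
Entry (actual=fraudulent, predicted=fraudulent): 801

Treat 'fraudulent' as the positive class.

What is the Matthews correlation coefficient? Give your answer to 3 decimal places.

0.467

MCC = (TP·TN − FP·FN) / √((TP+FP)(TP+FN)(TN+FP)(TN+FN))
Numerator = 801·465 − 82·421 = 337943
Denominator = √(883·1222·547·886) = √522941318692 = 723146.8168
MCC = 337943 / 723146.8168 = 0.467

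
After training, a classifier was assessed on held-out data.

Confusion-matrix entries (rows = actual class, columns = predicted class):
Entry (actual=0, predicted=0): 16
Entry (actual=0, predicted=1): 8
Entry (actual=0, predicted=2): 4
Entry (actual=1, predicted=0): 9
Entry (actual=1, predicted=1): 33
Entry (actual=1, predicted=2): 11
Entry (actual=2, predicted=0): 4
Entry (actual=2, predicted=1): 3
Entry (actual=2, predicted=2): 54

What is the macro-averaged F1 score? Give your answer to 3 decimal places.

0.691

Per-class F1 score (2·TP/(2·TP+FP+FN)):
  0: TP=16, FP=9+4=13, FN=8+4=12 → 32/57 = 0.5614
  1: TP=33, FP=8+3=11, FN=9+11=20 → 66/97 = 0.6804
  2: TP=54, FP=4+11=15, FN=4+3=7 → 108/130 = 0.8308
Macro-F1 score = mean = (0.5614 + 0.6804 + 0.8308) / 3 = 0.691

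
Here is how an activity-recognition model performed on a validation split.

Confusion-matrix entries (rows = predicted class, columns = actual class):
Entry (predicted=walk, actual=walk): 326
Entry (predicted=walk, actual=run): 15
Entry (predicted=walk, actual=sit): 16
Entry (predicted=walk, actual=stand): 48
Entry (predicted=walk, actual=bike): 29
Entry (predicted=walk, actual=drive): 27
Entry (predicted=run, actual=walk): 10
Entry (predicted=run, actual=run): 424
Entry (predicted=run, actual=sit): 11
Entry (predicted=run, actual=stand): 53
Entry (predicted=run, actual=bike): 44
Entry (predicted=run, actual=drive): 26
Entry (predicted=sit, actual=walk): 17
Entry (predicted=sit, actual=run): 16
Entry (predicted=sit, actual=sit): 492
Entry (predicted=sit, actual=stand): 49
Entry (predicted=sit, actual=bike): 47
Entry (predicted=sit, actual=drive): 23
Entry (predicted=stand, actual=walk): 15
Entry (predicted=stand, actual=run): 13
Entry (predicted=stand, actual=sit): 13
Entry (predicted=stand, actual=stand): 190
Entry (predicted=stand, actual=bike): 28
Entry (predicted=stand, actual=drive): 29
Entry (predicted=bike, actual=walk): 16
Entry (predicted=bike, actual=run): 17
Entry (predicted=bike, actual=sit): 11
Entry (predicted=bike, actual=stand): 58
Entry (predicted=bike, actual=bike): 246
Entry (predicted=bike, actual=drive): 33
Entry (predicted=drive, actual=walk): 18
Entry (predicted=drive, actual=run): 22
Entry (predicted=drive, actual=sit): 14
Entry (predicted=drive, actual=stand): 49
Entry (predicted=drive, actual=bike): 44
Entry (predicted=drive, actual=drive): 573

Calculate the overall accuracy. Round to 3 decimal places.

0.735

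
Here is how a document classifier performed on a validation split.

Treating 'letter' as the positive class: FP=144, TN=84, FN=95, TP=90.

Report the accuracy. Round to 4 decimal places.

0.4213

Accuracy = (TP+TN)/N = (90+84)/413 = 0.4213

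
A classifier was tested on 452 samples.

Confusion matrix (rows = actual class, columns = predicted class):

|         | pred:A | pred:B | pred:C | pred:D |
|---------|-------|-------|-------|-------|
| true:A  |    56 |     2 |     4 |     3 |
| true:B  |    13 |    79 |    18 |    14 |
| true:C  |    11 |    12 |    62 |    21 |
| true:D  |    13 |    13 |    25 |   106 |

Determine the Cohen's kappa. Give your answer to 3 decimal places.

Observed agreement pₒ = trace/N = 303/452 = 0.6704
Expected agreement pₑ = Σ (rowᵢ·colᵢ)/N² = (65·93 + 124·106 + 106·109 + 157·144)/452² = 0.2611
κ = (pₒ − pₑ)/(1 − pₑ) = (0.6704 − 0.2611)/(1 − 0.2611) = 0.554

0.554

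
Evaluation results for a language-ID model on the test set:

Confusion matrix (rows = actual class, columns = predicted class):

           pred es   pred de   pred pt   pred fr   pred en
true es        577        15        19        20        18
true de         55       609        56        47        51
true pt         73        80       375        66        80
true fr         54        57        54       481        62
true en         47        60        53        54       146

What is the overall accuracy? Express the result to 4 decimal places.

Accuracy = trace / total = (577+609+375+481+146=2188) / 3209 = 2188/3209 = 0.6818

0.6818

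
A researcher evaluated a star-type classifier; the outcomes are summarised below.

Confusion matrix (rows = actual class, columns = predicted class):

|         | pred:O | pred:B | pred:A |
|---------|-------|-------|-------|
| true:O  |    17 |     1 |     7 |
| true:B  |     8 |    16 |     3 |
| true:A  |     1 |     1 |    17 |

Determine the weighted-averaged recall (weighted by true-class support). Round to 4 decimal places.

Per-class recall (TP/(TP+FN)):
  O: TP=17, FN=1+7=8 → 17/25 = 0.68000
  B: TP=16, FN=8+3=11 → 16/27 = 0.59259
  A: TP=17, FN=1+1=2 → 17/19 = 0.89474
Weighted-recall = Σ (supportᵢ/N)·recallᵢ with N=71: (25/71)·0.68000 + (27/71)·0.59259 + (19/71)·0.89474 = 0.7042

0.7042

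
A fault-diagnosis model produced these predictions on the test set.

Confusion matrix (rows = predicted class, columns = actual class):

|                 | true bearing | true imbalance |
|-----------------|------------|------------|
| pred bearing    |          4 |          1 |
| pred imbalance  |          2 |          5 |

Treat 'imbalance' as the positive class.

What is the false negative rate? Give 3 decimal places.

0.167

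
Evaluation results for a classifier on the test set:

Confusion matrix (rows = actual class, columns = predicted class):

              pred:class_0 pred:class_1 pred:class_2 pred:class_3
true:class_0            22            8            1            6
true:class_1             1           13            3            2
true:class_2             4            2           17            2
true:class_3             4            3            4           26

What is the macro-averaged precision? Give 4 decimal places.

Per-class precision (TP/(TP+FP)):
  class_0: TP=22, FP=1+4+4=9 → 22/31 = 0.70968
  class_1: TP=13, FP=8+2+3=13 → 13/26 = 0.50000
  class_2: TP=17, FP=1+3+4=8 → 17/25 = 0.68000
  class_3: TP=26, FP=6+2+2=10 → 26/36 = 0.72222
Macro-precision = mean = (0.70968 + 0.50000 + 0.68000 + 0.72222) / 4 = 0.6530

0.6530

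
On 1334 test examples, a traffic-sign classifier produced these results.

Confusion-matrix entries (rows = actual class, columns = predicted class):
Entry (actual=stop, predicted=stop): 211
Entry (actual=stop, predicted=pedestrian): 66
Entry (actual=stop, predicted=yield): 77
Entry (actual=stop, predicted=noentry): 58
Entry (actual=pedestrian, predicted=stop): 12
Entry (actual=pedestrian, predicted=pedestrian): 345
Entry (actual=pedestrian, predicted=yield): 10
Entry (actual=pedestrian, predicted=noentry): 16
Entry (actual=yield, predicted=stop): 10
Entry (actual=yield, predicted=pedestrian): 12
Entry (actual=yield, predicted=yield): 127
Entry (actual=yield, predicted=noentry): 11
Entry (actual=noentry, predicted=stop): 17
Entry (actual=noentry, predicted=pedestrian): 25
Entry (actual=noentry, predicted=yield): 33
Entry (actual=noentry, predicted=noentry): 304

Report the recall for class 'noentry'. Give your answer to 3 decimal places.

Take TP from the diagonal, FP from the rest of the 'noentry' prediction marginal, FN from the rest of the 'noentry' actual marginal.
recall = TP/(TP+FN).
noentry: TP=304, FN=17+25+33=75 → 304/379 = 0.8021

0.802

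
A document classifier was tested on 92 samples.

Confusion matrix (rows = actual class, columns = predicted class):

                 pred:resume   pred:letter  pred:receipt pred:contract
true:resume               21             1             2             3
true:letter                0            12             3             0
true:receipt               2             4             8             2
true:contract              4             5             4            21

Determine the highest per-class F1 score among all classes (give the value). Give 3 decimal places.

Per-class F1 score (2·TP/(2·TP+FP+FN)):
  resume: TP=21, FP=0+2+4=6, FN=1+2+3=6 → 42/54 = 0.7778
  letter: TP=12, FP=1+4+5=10, FN=0+3+0=3 → 24/37 = 0.6486
  receipt: TP=8, FP=2+3+4=9, FN=2+4+2=8 → 16/33 = 0.4848
  contract: TP=21, FP=3+0+2=5, FN=4+5+4=13 → 42/60 = 0.7000
Highest is class 'resume' with F1 score = 0.778.

0.778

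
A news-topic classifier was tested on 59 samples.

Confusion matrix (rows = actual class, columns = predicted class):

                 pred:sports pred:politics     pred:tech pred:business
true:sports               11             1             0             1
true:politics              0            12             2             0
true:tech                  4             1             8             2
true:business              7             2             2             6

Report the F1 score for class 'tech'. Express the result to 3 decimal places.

Treat 'tech' as positive and all other classes as negative.
F1 score = 2·TP/(2·TP+FP+FN).
tech: TP=8, FP=0+2+2=4, FN=4+1+2=7 → 16/27 = 0.5926

0.593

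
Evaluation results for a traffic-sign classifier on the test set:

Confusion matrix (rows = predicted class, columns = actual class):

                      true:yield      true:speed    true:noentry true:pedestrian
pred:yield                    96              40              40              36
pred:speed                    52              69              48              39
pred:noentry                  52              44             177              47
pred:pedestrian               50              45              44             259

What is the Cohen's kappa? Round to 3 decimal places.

Observed agreement pₒ = trace/N = 601/1138 = 0.5281
Expected agreement pₑ = Σ (rowᵢ·colᵢ)/N² = (250·212 + 198·208 + 309·320 + 381·398)/1138² = 0.2662
κ = (pₒ − pₑ)/(1 − pₑ) = (0.5281 − 0.2662)/(1 − 0.2662) = 0.357

0.357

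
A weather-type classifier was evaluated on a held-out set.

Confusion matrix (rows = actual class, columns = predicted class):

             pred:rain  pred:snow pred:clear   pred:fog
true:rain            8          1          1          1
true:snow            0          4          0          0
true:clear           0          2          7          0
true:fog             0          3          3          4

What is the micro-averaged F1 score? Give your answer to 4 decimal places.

0.6765

Micro-averaging pools counts across classes: ΣTP=23, ΣFP=11, ΣFN=11.
Micro-F1 score = 2·TP/(2·TP+FP+FN) on pooled counts = 0.6765 (equals overall accuracy in single-label multiclass).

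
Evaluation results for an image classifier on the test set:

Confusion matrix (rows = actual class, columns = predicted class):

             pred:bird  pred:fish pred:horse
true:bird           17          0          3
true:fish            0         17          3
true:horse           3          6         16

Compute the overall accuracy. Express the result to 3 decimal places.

0.769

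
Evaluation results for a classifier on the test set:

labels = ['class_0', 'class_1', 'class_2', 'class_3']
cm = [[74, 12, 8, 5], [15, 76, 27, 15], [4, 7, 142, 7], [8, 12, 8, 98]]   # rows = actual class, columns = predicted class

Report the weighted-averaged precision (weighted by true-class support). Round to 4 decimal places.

Per-class precision (TP/(TP+FP)):
  class_0: TP=74, FP=15+4+8=27 → 74/101 = 0.73267
  class_1: TP=76, FP=12+7+12=31 → 76/107 = 0.71028
  class_2: TP=142, FP=8+27+8=43 → 142/185 = 0.76757
  class_3: TP=98, FP=5+15+7=27 → 98/125 = 0.78400
Weighted-precision = Σ (supportᵢ/N)·precisionᵢ with N=518: (99/518)·0.73267 + (133/518)·0.71028 + (160/518)·0.76757 + (126/518)·0.78400 = 0.7502

0.7502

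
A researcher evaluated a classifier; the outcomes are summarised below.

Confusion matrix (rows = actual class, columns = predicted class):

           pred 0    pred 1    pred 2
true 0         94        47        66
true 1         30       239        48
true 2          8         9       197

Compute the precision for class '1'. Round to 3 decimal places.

precision = TP/(TP+FP).
1: TP=239, FP=47+9=56 → 239/295 = 0.8102

0.810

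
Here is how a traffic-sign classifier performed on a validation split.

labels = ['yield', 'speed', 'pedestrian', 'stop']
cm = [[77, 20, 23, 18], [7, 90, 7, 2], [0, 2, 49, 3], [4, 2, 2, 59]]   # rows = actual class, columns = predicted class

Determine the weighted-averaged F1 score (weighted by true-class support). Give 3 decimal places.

0.748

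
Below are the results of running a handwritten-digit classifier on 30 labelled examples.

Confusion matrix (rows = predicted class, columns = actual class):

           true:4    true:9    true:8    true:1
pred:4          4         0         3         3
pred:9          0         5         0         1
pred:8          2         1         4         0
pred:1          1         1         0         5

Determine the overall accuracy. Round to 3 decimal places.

Accuracy = trace / total = (4+5+4+5=18) / 30 = 18/30 = 0.600

0.600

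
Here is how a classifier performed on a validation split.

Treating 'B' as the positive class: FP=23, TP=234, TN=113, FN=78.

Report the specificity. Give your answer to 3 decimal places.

0.831

Specificity = TN/(TN+FP) = 113/(113+23) = 0.831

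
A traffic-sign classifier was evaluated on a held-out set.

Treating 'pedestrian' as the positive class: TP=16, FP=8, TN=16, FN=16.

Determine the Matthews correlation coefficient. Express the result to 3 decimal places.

MCC = (TP·TN − FP·FN) / √((TP+FP)(TP+FN)(TN+FP)(TN+FN))
Numerator = 16·16 − 8·16 = 128
Denominator = √(24·32·24·32) = √589824 = 768.0000
MCC = 128 / 768.0000 = 0.167

0.167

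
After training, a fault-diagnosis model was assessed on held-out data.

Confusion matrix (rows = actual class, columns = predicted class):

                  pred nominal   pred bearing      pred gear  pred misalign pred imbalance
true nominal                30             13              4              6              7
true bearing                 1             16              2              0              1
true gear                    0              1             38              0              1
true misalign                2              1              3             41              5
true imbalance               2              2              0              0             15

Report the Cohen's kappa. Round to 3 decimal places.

Observed agreement pₒ = trace/N = 140/191 = 0.7330
Expected agreement pₑ = Σ (rowᵢ·colᵢ)/N² = (60·35 + 20·33 + 40·47 + 52·47 + 19·29)/191² = 0.2093
κ = (pₒ − pₑ)/(1 − pₑ) = (0.7330 − 0.2093)/(1 − 0.2093) = 0.662

0.662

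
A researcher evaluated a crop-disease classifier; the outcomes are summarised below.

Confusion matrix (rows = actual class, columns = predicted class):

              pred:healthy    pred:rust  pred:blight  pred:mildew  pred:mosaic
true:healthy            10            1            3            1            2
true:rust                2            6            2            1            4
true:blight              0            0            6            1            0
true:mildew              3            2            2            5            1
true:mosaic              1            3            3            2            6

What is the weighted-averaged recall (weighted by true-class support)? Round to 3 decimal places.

0.493

Per-class recall (TP/(TP+FN)):
  healthy: TP=10, FN=1+3+1+2=7 → 10/17 = 0.5882
  rust: TP=6, FN=2+2+1+4=9 → 6/15 = 0.4000
  blight: TP=6, FN=0+0+1+0=1 → 6/7 = 0.8571
  mildew: TP=5, FN=3+2+2+1=8 → 5/13 = 0.3846
  mosaic: TP=6, FN=1+3+3+2=9 → 6/15 = 0.4000
Weighted-recall = Σ (supportᵢ/N)·recallᵢ with N=67: (17/67)·0.5882 + (15/67)·0.4000 + (7/67)·0.8571 + (13/67)·0.3846 + (15/67)·0.4000 = 0.493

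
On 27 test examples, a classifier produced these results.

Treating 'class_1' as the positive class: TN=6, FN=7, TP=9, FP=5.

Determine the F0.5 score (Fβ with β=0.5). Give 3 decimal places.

Fβ = (1+β²)·TP / ((1+β²)·TP + β²·FN + FP), with β²=1/4
= 1.25·9 / (1.25·9 + 0.25·7 + 5) = 0.625

0.625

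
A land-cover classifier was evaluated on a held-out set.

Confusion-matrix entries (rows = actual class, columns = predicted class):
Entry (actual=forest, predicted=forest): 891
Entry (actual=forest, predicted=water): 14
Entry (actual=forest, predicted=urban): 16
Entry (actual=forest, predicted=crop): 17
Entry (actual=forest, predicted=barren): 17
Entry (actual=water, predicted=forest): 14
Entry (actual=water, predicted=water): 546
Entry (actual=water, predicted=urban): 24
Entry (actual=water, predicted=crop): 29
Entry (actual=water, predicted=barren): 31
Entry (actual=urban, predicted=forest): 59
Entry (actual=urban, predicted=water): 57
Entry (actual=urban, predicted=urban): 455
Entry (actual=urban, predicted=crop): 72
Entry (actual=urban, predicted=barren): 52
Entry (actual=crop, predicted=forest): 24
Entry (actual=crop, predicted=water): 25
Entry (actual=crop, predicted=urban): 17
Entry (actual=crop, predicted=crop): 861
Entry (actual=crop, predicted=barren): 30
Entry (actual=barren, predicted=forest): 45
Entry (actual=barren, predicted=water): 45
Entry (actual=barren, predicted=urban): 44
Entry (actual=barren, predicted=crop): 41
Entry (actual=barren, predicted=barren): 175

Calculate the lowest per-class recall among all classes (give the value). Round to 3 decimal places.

0.500

Per-class recall (TP/(TP+FN)):
  forest: TP=891, FN=14+16+17+17=64 → 891/955 = 0.9330
  water: TP=546, FN=14+24+29+31=98 → 546/644 = 0.8478
  urban: TP=455, FN=59+57+72+52=240 → 455/695 = 0.6547
  crop: TP=861, FN=24+25+17+30=96 → 861/957 = 0.8997
  barren: TP=175, FN=45+45+44+41=175 → 175/350 = 0.5000
Lowest is class 'barren' with recall = 0.500.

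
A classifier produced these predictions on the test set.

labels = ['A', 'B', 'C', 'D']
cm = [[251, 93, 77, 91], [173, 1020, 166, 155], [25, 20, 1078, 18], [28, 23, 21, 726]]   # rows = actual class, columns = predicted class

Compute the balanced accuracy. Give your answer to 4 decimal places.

0.7546

Balanced accuracy = mean of per-class recall.
  A: recall = 251/512 = 0.49023
  B: recall = 1020/1514 = 0.67371
  C: recall = 1078/1141 = 0.94479
  D: recall = 726/798 = 0.90977
Mean = (0.49023 + 0.67371 + 0.94479 + 0.90977) / 4 = 0.7546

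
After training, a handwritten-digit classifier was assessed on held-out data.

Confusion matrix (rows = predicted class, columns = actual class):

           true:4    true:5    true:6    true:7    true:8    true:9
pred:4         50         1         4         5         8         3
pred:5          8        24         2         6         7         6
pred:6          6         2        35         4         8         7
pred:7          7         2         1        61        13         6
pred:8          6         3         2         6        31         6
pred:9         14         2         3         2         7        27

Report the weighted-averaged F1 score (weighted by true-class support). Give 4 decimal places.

0.5892

Per-class F1 score (2·TP/(2·TP+FP+FN)):
  4: TP=50, FP=1+4+5+8+3=21, FN=8+6+7+6+14=41 → 100/162 = 0.61728
  5: TP=24, FP=8+2+6+7+6=29, FN=1+2+2+3+2=10 → 48/87 = 0.55172
  6: TP=35, FP=6+2+4+8+7=27, FN=4+2+1+2+3=12 → 70/109 = 0.64220
  7: TP=61, FP=7+2+1+13+6=29, FN=5+6+4+6+2=23 → 122/174 = 0.70115
  8: TP=31, FP=6+3+2+6+6=23, FN=8+7+8+13+7=43 → 62/128 = 0.48438
  9: TP=27, FP=14+2+3+2+7=28, FN=3+6+7+6+6=28 → 54/110 = 0.49091
Weighted-F1 score = Σ (supportᵢ/N)·F1 scoreᵢ with N=385: (91/385)·0.61728 + (34/385)·0.55172 + (47/385)·0.64220 + (84/385)·0.70115 + (74/385)·0.48438 + (55/385)·0.49091 = 0.5892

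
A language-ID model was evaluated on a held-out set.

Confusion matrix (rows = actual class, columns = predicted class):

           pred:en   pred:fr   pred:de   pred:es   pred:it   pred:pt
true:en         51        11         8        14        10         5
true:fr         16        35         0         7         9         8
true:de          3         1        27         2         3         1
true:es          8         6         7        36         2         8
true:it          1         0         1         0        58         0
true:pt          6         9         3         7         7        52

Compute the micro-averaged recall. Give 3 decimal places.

0.614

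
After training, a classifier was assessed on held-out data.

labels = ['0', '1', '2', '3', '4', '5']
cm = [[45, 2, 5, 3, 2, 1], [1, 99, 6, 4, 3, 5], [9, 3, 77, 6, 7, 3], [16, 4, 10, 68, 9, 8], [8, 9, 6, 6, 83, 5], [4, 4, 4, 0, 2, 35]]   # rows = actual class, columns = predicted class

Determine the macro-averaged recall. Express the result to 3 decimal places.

0.727

Per-class recall (TP/(TP+FN)):
  0: TP=45, FN=2+5+3+2+1=13 → 45/58 = 0.7759
  1: TP=99, FN=1+6+4+3+5=19 → 99/118 = 0.8390
  2: TP=77, FN=9+3+6+7+3=28 → 77/105 = 0.7333
  3: TP=68, FN=16+4+10+9+8=47 → 68/115 = 0.5913
  4: TP=83, FN=8+9+6+6+5=34 → 83/117 = 0.7094
  5: TP=35, FN=4+4+4+0+2=14 → 35/49 = 0.7143
Macro-recall = mean = (0.7759 + 0.8390 + 0.7333 + 0.5913 + 0.7094 + 0.7143) / 6 = 0.727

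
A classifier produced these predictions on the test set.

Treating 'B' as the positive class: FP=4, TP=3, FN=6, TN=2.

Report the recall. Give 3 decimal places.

0.333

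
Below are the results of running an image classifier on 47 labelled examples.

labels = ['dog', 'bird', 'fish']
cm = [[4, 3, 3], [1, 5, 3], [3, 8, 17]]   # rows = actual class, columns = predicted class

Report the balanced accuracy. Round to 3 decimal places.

Balanced accuracy = mean of per-class recall.
  dog: recall = 4/10 = 0.4000
  bird: recall = 5/9 = 0.5556
  fish: recall = 17/28 = 0.6071
Mean = (0.4000 + 0.5556 + 0.6071) / 3 = 0.521

0.521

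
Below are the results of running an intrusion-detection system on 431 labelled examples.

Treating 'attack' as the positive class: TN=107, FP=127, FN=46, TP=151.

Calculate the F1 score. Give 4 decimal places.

0.6358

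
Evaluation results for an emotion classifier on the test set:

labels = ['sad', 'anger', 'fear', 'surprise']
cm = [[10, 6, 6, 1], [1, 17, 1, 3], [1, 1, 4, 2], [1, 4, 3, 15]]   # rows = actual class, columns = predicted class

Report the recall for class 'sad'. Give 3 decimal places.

Treat 'sad' as positive and all other classes as negative.
recall = TP/(TP+FN).
sad: TP=10, FN=6+6+1=13 → 10/23 = 0.4348

0.435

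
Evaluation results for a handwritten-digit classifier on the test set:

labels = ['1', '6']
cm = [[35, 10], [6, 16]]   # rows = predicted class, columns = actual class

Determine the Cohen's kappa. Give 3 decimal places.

0.483

Observed agreement pₒ = trace/N = 51/67 = 0.7612
Expected agreement pₑ = Σ (rowᵢ·colᵢ)/N² = (41·45 + 26·22)/67² = 0.5384
κ = (pₒ − pₑ)/(1 − pₑ) = (0.7612 − 0.5384)/(1 − 0.5384) = 0.483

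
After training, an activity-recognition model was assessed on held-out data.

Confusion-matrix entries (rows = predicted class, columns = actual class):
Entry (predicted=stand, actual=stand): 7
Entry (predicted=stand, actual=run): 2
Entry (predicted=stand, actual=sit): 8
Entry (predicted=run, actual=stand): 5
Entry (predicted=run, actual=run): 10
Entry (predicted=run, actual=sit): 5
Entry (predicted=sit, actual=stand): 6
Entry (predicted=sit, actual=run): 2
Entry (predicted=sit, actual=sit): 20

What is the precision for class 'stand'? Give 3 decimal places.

Treat 'stand' as positive and all other classes as negative.
precision = TP/(TP+FP).
stand: TP=7, FP=2+8=10 → 7/17 = 0.4118

0.412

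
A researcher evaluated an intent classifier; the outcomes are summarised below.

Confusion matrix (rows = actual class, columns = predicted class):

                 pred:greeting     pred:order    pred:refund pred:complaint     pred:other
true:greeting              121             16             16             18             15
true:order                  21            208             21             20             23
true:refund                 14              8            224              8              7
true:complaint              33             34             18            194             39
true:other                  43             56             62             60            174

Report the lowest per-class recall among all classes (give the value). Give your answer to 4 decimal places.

Per-class recall (TP/(TP+FN)):
  greeting: TP=121, FN=16+16+18+15=65 → 121/186 = 0.65054
  order: TP=208, FN=21+21+20+23=85 → 208/293 = 0.70990
  refund: TP=224, FN=14+8+8+7=37 → 224/261 = 0.85824
  complaint: TP=194, FN=33+34+18+39=124 → 194/318 = 0.61006
  other: TP=174, FN=43+56+62+60=221 → 174/395 = 0.44051
Lowest is class 'other' with recall = 0.4405.

0.4405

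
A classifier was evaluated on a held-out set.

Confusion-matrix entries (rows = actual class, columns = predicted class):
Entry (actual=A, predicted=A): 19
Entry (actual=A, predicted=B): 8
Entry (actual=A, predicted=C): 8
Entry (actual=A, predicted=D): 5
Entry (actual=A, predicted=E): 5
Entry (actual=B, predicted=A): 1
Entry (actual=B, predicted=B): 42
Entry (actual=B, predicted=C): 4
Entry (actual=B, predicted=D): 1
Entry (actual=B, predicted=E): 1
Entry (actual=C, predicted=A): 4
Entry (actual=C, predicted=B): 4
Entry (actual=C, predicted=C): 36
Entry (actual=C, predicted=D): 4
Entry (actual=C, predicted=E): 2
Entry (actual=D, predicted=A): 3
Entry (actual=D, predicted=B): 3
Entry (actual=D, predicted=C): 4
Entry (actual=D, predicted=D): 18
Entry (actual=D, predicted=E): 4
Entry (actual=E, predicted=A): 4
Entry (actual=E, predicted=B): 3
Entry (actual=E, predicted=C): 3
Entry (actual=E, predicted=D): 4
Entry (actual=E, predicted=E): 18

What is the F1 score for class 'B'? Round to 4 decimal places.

Treat 'B' as positive and all other classes as negative.
F1 score = 2·TP/(2·TP+FP+FN).
B: TP=42, FP=8+4+3+3=18, FN=1+4+1+1=7 → 84/109 = 0.77064

0.7706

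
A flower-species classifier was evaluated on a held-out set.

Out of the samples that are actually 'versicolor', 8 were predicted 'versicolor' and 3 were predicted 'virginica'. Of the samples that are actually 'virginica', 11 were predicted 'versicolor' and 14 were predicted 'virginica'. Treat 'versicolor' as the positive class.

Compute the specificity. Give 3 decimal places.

Specificity = TN/(TN+FP) = 14/(14+11) = 0.560

0.560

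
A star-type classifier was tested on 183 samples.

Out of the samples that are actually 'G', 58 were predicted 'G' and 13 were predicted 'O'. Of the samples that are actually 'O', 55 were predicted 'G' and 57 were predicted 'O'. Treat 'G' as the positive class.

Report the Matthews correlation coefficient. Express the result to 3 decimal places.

0.327

MCC = (TP·TN − FP·FN) / √((TP+FP)(TP+FN)(TN+FP)(TN+FN))
Numerator = 58·57 − 55·13 = 2591
Denominator = √(113·71·112·70) = √62900320 = 7930.9722
MCC = 2591 / 7930.9722 = 0.327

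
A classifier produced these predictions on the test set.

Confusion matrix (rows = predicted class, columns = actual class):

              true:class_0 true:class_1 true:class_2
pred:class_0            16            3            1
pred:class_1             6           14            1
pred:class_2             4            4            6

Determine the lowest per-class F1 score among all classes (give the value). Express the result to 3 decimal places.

Per-class F1 score (2·TP/(2·TP+FP+FN)):
  class_0: TP=16, FP=3+1=4, FN=6+4=10 → 32/46 = 0.6957
  class_1: TP=14, FP=6+1=7, FN=3+4=7 → 28/42 = 0.6667
  class_2: TP=6, FP=4+4=8, FN=1+1=2 → 12/22 = 0.5455
Lowest is class 'class_2' with F1 score = 0.545.

0.545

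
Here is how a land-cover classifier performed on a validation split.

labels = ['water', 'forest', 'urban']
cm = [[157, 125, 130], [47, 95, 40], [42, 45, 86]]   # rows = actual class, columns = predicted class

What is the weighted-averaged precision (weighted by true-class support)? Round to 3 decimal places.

0.504

Per-class precision (TP/(TP+FP)):
  water: TP=157, FP=47+42=89 → 157/246 = 0.6382
  forest: TP=95, FP=125+45=170 → 95/265 = 0.3585
  urban: TP=86, FP=130+40=170 → 86/256 = 0.3359
Weighted-precision = Σ (supportᵢ/N)·precisionᵢ with N=767: (412/767)·0.6382 + (182/767)·0.3585 + (173/767)·0.3359 = 0.504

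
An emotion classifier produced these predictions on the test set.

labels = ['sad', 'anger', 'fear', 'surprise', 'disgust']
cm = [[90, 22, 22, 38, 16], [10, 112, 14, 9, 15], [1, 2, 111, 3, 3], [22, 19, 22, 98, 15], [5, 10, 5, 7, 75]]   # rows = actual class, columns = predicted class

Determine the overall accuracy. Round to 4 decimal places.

0.6515

Accuracy = trace / total = (90+112+111+98+75=486) / 746 = 486/746 = 0.6515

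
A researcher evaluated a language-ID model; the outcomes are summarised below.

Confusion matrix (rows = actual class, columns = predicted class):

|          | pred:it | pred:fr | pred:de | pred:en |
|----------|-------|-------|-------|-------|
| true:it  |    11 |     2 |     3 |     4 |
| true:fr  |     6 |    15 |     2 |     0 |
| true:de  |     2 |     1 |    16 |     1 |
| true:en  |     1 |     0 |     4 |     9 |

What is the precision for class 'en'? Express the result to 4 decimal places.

0.6429

Take TP from the diagonal, FP from the rest of the 'en' prediction marginal, FN from the rest of the 'en' actual marginal.
precision = TP/(TP+FP).
en: TP=9, FP=4+0+1=5 → 9/14 = 0.64286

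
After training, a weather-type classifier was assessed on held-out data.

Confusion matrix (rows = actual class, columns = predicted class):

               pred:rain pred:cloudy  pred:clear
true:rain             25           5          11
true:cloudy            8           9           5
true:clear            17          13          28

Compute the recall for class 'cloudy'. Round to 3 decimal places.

0.409

recall = TP/(TP+FN).
cloudy: TP=9, FN=8+5=13 → 9/22 = 0.4091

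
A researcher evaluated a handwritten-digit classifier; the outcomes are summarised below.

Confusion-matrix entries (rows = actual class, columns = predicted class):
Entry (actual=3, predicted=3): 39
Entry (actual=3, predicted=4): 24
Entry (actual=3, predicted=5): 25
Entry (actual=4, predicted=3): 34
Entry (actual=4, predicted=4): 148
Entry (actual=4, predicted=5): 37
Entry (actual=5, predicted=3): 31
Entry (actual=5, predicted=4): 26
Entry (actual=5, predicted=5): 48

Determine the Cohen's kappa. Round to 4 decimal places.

0.3100

Observed agreement pₒ = trace/N = 235/412 = 0.57039
Expected agreement pₑ = Σ (rowᵢ·colᵢ)/N² = (88·104 + 219·198 + 105·110)/412² = 0.37742
κ = (pₒ − pₑ)/(1 − pₑ) = (0.57039 − 0.37742)/(1 − 0.37742) = 0.3100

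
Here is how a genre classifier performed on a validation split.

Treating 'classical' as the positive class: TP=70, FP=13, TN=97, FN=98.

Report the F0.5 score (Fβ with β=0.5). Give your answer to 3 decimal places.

0.700

Fβ = (1+β²)·TP / ((1+β²)·TP + β²·FN + FP), with β²=1/4
= 1.25·70 / (1.25·70 + 0.25·98 + 13) = 0.700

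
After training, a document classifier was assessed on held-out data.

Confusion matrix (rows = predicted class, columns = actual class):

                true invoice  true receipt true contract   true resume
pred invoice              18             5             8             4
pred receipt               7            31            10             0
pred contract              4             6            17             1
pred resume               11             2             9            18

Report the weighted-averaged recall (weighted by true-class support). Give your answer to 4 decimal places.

Per-class recall (TP/(TP+FN)):
  invoice: TP=18, FN=7+4+11=22 → 18/40 = 0.45000
  receipt: TP=31, FN=5+6+2=13 → 31/44 = 0.70455
  contract: TP=17, FN=8+10+9=27 → 17/44 = 0.38636
  resume: TP=18, FN=4+0+1=5 → 18/23 = 0.78261
Weighted-recall = Σ (supportᵢ/N)·recallᵢ with N=151: (40/151)·0.45000 + (44/151)·0.70455 + (44/151)·0.38636 + (23/151)·0.78261 = 0.5563

0.5563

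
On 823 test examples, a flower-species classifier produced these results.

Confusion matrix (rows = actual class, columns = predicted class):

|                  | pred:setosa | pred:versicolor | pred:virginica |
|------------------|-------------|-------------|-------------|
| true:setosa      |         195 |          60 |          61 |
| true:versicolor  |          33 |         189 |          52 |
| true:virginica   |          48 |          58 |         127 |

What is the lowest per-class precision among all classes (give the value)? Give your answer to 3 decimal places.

0.529

Per-class precision (TP/(TP+FP)):
  setosa: TP=195, FP=33+48=81 → 195/276 = 0.7065
  versicolor: TP=189, FP=60+58=118 → 189/307 = 0.6156
  virginica: TP=127, FP=61+52=113 → 127/240 = 0.5292
Lowest is class 'virginica' with precision = 0.529.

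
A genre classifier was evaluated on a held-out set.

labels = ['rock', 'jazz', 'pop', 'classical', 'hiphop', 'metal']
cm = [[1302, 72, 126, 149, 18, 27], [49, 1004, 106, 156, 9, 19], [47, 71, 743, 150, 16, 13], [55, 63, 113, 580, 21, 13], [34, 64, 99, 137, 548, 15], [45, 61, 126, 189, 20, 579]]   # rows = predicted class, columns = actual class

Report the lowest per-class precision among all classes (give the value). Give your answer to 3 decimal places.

Per-class precision (TP/(TP+FP)):
  rock: TP=1302, FP=72+126+149+18+27=392 → 1302/1694 = 0.7686
  jazz: TP=1004, FP=49+106+156+9+19=339 → 1004/1343 = 0.7476
  pop: TP=743, FP=47+71+150+16+13=297 → 743/1040 = 0.7144
  classical: TP=580, FP=55+63+113+21+13=265 → 580/845 = 0.6864
  hiphop: TP=548, FP=34+64+99+137+15=349 → 548/897 = 0.6109
  metal: TP=579, FP=45+61+126+189+20=441 → 579/1020 = 0.5676
Lowest is class 'metal' with precision = 0.568.

0.568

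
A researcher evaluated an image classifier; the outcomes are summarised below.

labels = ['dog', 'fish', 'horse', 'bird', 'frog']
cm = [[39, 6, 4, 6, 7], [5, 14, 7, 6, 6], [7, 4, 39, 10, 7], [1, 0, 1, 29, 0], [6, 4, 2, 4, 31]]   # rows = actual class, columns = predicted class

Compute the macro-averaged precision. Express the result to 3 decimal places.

0.609

Per-class precision (TP/(TP+FP)):
  dog: TP=39, FP=5+7+1+6=19 → 39/58 = 0.6724
  fish: TP=14, FP=6+4+0+4=14 → 14/28 = 0.5000
  horse: TP=39, FP=4+7+1+2=14 → 39/53 = 0.7358
  bird: TP=29, FP=6+6+10+4=26 → 29/55 = 0.5273
  frog: TP=31, FP=7+6+7+0=20 → 31/51 = 0.6078
Macro-precision = mean = (0.6724 + 0.5000 + 0.7358 + 0.5273 + 0.6078) / 5 = 0.609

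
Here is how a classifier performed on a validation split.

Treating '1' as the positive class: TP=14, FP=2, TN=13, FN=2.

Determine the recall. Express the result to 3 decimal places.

Recall = TP/(TP+FN) = 14/(14+2) = 14/16 = 0.875

0.875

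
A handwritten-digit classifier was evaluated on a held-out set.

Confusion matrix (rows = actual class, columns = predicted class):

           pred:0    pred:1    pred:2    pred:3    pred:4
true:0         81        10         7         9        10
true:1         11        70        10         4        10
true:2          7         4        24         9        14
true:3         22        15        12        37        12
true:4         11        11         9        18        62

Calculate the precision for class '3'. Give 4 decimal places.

0.4805

Treat '3' as positive and all other classes as negative.
precision = TP/(TP+FP).
3: TP=37, FP=9+4+9+18=40 → 37/77 = 0.48052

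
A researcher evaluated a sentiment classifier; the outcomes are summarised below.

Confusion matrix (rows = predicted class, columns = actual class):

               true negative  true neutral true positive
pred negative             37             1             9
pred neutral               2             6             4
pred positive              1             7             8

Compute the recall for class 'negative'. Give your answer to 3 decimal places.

One-vs-rest for 'negative': TP = diagonal; FP = other classes predicted 'negative'; FN = 'negative' predicted as other.
recall = TP/(TP+FN).
negative: TP=37, FN=2+1=3 → 37/40 = 0.9250

0.925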